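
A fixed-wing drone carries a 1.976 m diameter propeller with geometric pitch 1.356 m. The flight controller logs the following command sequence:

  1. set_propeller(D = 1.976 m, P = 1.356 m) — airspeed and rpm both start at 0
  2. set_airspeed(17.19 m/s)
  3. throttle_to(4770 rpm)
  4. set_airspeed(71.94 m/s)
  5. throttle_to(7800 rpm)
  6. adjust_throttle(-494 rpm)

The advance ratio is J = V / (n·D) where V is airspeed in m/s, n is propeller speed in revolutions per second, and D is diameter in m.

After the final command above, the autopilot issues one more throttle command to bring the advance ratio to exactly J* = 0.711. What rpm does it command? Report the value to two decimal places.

set_propeller: D = 1.976 m, P = 1.356 m (p = P/D = 0.686235); state ← (V=0, rpm=0)
set_airspeed(17.19): V ← 17.19 m/s
throttle_to(4770): rpm ← 4770
set_airspeed(71.94): V ← 71.94 m/s
throttle_to(7800): rpm ← 7800
adjust_throttle(-494): rpm ← 7800 -494 = 7306
final state: V = 71.94 m/s, rpm = 7306 → n = rpm/60 = 121.766667 rev/s
target J* = 0.711; solve J* = V/(n·D) for n: n = V/(J*·D) = 71.94/(0.711 × 1.976) = 51.205179 rev/s
rpm = 60·n = 3072.310767

rpm = 3072.31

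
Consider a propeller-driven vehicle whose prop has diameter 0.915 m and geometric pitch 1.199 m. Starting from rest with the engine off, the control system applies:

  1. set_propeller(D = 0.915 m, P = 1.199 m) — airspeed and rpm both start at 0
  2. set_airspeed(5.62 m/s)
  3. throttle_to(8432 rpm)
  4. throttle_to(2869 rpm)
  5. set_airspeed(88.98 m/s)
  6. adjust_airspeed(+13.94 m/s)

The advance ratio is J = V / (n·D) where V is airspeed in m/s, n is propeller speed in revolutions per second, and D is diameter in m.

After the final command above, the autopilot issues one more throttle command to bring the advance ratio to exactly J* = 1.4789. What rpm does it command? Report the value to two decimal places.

set_propeller: D = 0.915 m, P = 1.199 m (p = P/D = 1.310383); state ← (V=0, rpm=0)
set_airspeed(5.62): V ← 5.62 m/s
throttle_to(8432): rpm ← 8432
throttle_to(2869): rpm ← 2869
set_airspeed(88.98): V ← 88.98 m/s
adjust_airspeed(+13.94): V ← 88.98 +13.94 = 102.92 m/s
final state: V = 102.92 m/s, rpm = 2869 → n = rpm/60 = 47.816667 rev/s
target J* = 1.4789; solve J* = V/(n·D) for n: n = V/(J*·D) = 102.92/(1.4789 × 0.915) = 76.057120 rev/s
rpm = 60·n = 4563.427182

rpm = 4563.43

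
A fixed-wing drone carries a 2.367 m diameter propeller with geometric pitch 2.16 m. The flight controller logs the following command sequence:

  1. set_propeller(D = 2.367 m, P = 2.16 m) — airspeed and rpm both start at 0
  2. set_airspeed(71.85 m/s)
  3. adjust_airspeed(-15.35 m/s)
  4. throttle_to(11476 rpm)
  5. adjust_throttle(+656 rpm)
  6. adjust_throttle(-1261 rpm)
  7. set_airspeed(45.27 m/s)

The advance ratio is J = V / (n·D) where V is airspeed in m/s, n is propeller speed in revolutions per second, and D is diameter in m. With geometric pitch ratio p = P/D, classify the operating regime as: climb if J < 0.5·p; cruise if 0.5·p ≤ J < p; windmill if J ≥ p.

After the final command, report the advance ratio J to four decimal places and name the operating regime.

J = 0.1056, regime = climb

set_propeller: D = 2.367 m, P = 2.16 m (p = P/D = 0.912548); state ← (V=0, rpm=0)
set_airspeed(71.85): V ← 71.85 m/s
adjust_airspeed(-15.35): V ← 71.85 -15.35 = 56.5 m/s
throttle_to(11476): rpm ← 11476
adjust_throttle(+656): rpm ← 11476 +656 = 12132
adjust_throttle(-1261): rpm ← 12132 -1261 = 10871
set_airspeed(45.27): V ← 45.27 m/s
final state: V = 45.27 m/s, rpm = 10871 → n = rpm/60 = 181.183333 rev/s
J = V / (n·D) = 45.27 / (181.183333 × 2.367) = 0.105559
regime bands: climb J<0.4563 | cruise [0.4563, 0.9125) | windmill J≥0.9125
J = 0.1056 → climb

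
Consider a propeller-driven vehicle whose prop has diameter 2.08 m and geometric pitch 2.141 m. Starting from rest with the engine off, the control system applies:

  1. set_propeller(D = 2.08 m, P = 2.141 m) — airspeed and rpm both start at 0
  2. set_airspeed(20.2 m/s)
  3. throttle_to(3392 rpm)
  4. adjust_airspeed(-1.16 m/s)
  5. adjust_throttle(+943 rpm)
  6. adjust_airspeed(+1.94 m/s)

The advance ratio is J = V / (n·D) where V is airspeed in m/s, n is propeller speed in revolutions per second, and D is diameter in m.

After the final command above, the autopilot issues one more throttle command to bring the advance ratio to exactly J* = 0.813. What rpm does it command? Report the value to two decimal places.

rpm = 744.39

set_propeller: D = 2.08 m, P = 2.141 m (p = P/D = 1.029327); state ← (V=0, rpm=0)
set_airspeed(20.2): V ← 20.2 m/s
throttle_to(3392): rpm ← 3392
adjust_airspeed(-1.16): V ← 20.2 -1.16 = 19.04 m/s
adjust_throttle(+943): rpm ← 3392 +943 = 4335
adjust_airspeed(+1.94): V ← 19.04 +1.94 = 20.98 m/s
final state: V = 20.98 m/s, rpm = 4335 → n = rpm/60 = 72.250000 rev/s
target J* = 0.813; solve J* = V/(n·D) for n: n = V/(J*·D) = 20.98/(0.813 × 2.08) = 12.406566 rev/s
rpm = 60·n = 744.393982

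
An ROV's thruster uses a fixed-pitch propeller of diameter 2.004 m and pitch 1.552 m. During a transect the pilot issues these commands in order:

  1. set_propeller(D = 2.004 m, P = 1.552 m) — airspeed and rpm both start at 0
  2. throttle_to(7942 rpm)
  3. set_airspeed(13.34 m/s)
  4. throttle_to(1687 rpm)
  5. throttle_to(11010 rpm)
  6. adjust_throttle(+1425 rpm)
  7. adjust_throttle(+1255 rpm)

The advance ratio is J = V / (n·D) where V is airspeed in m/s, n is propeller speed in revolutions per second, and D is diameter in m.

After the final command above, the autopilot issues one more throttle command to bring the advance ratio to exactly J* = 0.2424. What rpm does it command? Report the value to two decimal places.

set_propeller: D = 2.004 m, P = 1.552 m (p = P/D = 0.774451); state ← (V=0, rpm=0)
throttle_to(7942): rpm ← 7942
set_airspeed(13.34): V ← 13.34 m/s
throttle_to(1687): rpm ← 1687
throttle_to(11010): rpm ← 11010
adjust_throttle(+1425): rpm ← 11010 +1425 = 12435
adjust_throttle(+1255): rpm ← 12435 +1255 = 13690
final state: V = 13.34 m/s, rpm = 13690 → n = rpm/60 = 228.166667 rev/s
target J* = 0.2424; solve J* = V/(n·D) for n: n = V/(J*·D) = 13.34/(0.2424 × 2.004) = 27.461578 rev/s
rpm = 60·n = 1647.694710

rpm = 1647.69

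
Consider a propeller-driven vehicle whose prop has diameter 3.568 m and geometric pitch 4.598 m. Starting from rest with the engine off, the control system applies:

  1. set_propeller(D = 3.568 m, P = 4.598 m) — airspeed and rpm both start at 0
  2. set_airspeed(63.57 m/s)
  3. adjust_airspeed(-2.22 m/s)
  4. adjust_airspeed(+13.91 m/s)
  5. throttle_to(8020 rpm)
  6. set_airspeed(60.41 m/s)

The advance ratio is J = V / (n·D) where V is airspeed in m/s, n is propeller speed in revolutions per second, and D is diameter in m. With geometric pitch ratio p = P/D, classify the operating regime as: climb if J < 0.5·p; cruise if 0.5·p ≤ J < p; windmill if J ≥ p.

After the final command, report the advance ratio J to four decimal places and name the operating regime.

J = 0.1267, regime = climb

set_propeller: D = 3.568 m, P = 4.598 m (p = P/D = 1.288677); state ← (V=0, rpm=0)
set_airspeed(63.57): V ← 63.57 m/s
adjust_airspeed(-2.22): V ← 63.57 -2.22 = 61.35 m/s
adjust_airspeed(+13.91): V ← 61.35 +13.91 = 75.26 m/s
throttle_to(8020): rpm ← 8020
set_airspeed(60.41): V ← 60.41 m/s
final state: V = 60.41 m/s, rpm = 8020 → n = rpm/60 = 133.666667 rev/s
J = V / (n·D) = 60.41 / (133.666667 × 3.568) = 0.126666
regime bands: climb J<0.6443 | cruise [0.6443, 1.2887) | windmill J≥1.2887
J = 0.1267 → climb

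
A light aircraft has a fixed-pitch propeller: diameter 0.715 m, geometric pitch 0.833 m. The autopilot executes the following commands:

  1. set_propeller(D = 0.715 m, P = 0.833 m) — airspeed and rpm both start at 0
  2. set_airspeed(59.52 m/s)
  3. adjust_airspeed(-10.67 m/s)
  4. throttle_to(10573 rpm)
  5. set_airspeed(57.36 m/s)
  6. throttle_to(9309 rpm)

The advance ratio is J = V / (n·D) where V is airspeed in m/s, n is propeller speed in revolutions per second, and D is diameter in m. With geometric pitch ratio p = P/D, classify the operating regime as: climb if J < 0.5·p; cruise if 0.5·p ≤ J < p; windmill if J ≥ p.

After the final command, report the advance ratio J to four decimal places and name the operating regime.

set_propeller: D = 0.715 m, P = 0.833 m (p = P/D = 1.165035); state ← (V=0, rpm=0)
set_airspeed(59.52): V ← 59.52 m/s
adjust_airspeed(-10.67): V ← 59.52 -10.67 = 48.85 m/s
throttle_to(10573): rpm ← 10573
set_airspeed(57.36): V ← 57.36 m/s
throttle_to(9309): rpm ← 9309
final state: V = 57.36 m/s, rpm = 9309 → n = rpm/60 = 155.150000 rev/s
J = V / (n·D) = 57.36 / (155.150000 × 0.715) = 0.517072
regime bands: climb J<0.5825 | cruise [0.5825, 1.1650) | windmill J≥1.1650
J = 0.5171 → climb

J = 0.5171, regime = climb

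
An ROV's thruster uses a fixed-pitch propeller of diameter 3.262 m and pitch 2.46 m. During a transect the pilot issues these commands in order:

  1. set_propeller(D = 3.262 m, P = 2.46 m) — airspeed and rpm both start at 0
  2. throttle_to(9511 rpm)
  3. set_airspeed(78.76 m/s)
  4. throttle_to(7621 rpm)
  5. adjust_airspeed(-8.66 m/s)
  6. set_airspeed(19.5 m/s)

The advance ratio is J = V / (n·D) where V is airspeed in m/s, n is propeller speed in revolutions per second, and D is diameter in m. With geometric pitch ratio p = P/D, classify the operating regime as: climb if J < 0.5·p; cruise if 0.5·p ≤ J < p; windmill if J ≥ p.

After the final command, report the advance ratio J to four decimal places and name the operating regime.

J = 0.0471, regime = climb

set_propeller: D = 3.262 m, P = 2.46 m (p = P/D = 0.754139); state ← (V=0, rpm=0)
throttle_to(9511): rpm ← 9511
set_airspeed(78.76): V ← 78.76 m/s
throttle_to(7621): rpm ← 7621
adjust_airspeed(-8.66): V ← 78.76 -8.66 = 70.1 m/s
set_airspeed(19.5): V ← 19.5 m/s
final state: V = 19.5 m/s, rpm = 7621 → n = rpm/60 = 127.016667 rev/s
J = V / (n·D) = 19.5 / (127.016667 × 3.262) = 0.047064
regime bands: climb J<0.3771 | cruise [0.3771, 0.7541) | windmill J≥0.7541
J = 0.0471 → climb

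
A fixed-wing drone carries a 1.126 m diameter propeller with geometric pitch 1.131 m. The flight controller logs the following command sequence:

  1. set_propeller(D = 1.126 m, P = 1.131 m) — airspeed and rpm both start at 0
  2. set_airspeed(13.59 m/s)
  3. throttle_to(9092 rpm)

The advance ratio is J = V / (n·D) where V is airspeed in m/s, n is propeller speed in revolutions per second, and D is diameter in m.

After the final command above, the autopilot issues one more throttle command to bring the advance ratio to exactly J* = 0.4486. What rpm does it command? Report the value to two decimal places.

rpm = 1614.26

set_propeller: D = 1.126 m, P = 1.131 m (p = P/D = 1.004440); state ← (V=0, rpm=0)
set_airspeed(13.59): V ← 13.59 m/s
throttle_to(9092): rpm ← 9092
final state: V = 13.59 m/s, rpm = 9092 → n = rpm/60 = 151.533333 rev/s
target J* = 0.4486; solve J* = V/(n·D) for n: n = V/(J*·D) = 13.59/(0.4486 × 1.126) = 26.904306 rev/s
rpm = 60·n = 1614.258372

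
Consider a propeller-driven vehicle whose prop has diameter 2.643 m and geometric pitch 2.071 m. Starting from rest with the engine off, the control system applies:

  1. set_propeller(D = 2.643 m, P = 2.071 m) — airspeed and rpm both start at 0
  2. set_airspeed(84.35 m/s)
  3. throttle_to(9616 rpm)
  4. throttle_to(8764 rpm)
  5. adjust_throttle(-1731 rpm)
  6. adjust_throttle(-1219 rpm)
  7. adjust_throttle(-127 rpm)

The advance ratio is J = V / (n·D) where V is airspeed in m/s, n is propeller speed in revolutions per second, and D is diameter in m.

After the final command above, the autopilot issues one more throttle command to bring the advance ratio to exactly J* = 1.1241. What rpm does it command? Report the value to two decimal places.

set_propeller: D = 2.643 m, P = 2.071 m (p = P/D = 0.783579); state ← (V=0, rpm=0)
set_airspeed(84.35): V ← 84.35 m/s
throttle_to(9616): rpm ← 9616
throttle_to(8764): rpm ← 8764
adjust_throttle(-1731): rpm ← 8764 -1731 = 7033
adjust_throttle(-1219): rpm ← 7033 -1219 = 5814
adjust_throttle(-127): rpm ← 5814 -127 = 5687
final state: V = 84.35 m/s, rpm = 5687 → n = rpm/60 = 94.783333 rev/s
target J* = 1.1241; solve J* = V/(n·D) for n: n = V/(J*·D) = 84.35/(1.1241 × 2.643) = 28.391149 rev/s
rpm = 60·n = 1703.468968

rpm = 1703.47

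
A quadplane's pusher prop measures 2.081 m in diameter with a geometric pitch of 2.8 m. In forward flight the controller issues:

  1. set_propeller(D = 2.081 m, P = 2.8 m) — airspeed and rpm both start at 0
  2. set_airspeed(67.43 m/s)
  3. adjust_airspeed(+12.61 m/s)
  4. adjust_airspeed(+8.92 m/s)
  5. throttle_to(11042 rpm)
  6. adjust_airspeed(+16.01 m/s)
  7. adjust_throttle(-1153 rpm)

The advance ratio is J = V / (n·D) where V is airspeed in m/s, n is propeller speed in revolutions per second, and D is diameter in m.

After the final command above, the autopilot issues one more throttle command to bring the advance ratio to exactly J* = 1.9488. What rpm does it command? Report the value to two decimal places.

rpm = 1553.02

set_propeller: D = 2.081 m, P = 2.8 m (p = P/D = 1.345507); state ← (V=0, rpm=0)
set_airspeed(67.43): V ← 67.43 m/s
adjust_airspeed(+12.61): V ← 67.43 +12.61 = 80.04 m/s
adjust_airspeed(+8.92): V ← 80.04 +8.92 = 88.96 m/s
throttle_to(11042): rpm ← 11042
adjust_airspeed(+16.01): V ← 88.96 +16.01 = 104.97 m/s
adjust_throttle(-1153): rpm ← 11042 -1153 = 9889
final state: V = 104.97 m/s, rpm = 9889 → n = rpm/60 = 164.816667 rev/s
target J* = 1.9488; solve J* = V/(n·D) for n: n = V/(J*·D) = 104.97/(1.9488 × 2.081) = 25.883670 rev/s
rpm = 60·n = 1553.020171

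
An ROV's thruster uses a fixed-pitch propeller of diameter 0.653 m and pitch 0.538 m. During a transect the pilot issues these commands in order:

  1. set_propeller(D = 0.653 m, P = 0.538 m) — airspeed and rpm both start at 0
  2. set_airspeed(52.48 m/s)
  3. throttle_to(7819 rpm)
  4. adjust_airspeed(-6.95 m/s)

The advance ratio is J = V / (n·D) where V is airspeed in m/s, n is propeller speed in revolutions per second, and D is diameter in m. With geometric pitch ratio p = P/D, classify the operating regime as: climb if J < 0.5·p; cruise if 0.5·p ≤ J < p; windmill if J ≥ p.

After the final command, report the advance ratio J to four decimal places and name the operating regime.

J = 0.5350, regime = cruise

set_propeller: D = 0.653 m, P = 0.538 m (p = P/D = 0.823890); state ← (V=0, rpm=0)
set_airspeed(52.48): V ← 52.48 m/s
throttle_to(7819): rpm ← 7819
adjust_airspeed(-6.95): V ← 52.48 -6.95 = 45.53 m/s
final state: V = 45.53 m/s, rpm = 7819 → n = rpm/60 = 130.316667 rev/s
J = V / (n·D) = 45.53 / (130.316667 × 0.653) = 0.535038
regime bands: climb J<0.4119 | cruise [0.4119, 0.8239) | windmill J≥0.8239
J = 0.5350 → cruise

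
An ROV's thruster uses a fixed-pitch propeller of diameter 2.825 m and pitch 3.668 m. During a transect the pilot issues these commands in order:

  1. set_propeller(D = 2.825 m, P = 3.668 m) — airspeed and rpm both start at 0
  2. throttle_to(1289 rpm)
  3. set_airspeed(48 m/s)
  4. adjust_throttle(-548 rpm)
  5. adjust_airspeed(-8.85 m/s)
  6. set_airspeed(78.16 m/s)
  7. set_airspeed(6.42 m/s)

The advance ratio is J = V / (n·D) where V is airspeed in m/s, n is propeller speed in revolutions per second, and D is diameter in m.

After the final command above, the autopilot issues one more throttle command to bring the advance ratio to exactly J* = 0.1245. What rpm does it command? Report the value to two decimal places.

set_propeller: D = 2.825 m, P = 3.668 m (p = P/D = 1.298407); state ← (V=0, rpm=0)
throttle_to(1289): rpm ← 1289
set_airspeed(48): V ← 48 m/s
adjust_throttle(-548): rpm ← 1289 -548 = 741
adjust_airspeed(-8.85): V ← 48 -8.85 = 39.15 m/s
set_airspeed(78.16): V ← 78.16 m/s
set_airspeed(6.42): V ← 6.42 m/s
final state: V = 6.42 m/s, rpm = 741 → n = rpm/60 = 12.350000 rev/s
target J* = 0.1245; solve J* = V/(n·D) for n: n = V/(J*·D) = 6.42/(0.1245 × 2.825) = 18.253545 rev/s
rpm = 60·n = 1095.212709

rpm = 1095.21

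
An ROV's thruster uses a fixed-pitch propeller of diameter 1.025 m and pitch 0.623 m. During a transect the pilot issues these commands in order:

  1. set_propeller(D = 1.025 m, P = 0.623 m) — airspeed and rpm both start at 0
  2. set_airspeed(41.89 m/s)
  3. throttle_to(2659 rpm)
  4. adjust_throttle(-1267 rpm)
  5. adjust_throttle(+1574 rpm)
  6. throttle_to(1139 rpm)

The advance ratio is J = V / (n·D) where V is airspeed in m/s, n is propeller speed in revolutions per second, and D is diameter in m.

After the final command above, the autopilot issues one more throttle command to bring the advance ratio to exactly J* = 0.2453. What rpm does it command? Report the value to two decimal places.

set_propeller: D = 1.025 m, P = 0.623 m (p = P/D = 0.607805); state ← (V=0, rpm=0)
set_airspeed(41.89): V ← 41.89 m/s
throttle_to(2659): rpm ← 2659
adjust_throttle(-1267): rpm ← 2659 -1267 = 1392
adjust_throttle(+1574): rpm ← 1392 +1574 = 2966
throttle_to(1139): rpm ← 1139
final state: V = 41.89 m/s, rpm = 1139 → n = rpm/60 = 18.983333 rev/s
target J* = 0.2453; solve J* = V/(n·D) for n: n = V/(J*·D) = 41.89/(0.2453 × 1.025) = 166.605351 rev/s
rpm = 60·n = 9996.321080

rpm = 9996.32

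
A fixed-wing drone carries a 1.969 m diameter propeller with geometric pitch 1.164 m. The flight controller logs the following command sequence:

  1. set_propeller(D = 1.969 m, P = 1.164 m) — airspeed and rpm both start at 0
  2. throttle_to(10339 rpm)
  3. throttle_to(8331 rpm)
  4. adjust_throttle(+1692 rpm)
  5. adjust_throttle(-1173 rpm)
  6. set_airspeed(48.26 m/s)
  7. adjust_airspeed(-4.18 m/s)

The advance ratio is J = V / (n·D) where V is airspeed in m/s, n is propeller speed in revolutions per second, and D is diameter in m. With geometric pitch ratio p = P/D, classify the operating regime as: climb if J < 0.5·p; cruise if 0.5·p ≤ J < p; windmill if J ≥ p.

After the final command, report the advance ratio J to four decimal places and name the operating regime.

set_propeller: D = 1.969 m, P = 1.164 m (p = P/D = 0.591163); state ← (V=0, rpm=0)
throttle_to(10339): rpm ← 10339
throttle_to(8331): rpm ← 8331
adjust_throttle(+1692): rpm ← 8331 +1692 = 10023
adjust_throttle(-1173): rpm ← 10023 -1173 = 8850
set_airspeed(48.26): V ← 48.26 m/s
adjust_airspeed(-4.18): V ← 48.26 -4.18 = 44.08 m/s
final state: V = 44.08 m/s, rpm = 8850 → n = rpm/60 = 147.500000 rev/s
J = V / (n·D) = 44.08 / (147.500000 × 1.969) = 0.151776
regime bands: climb J<0.2956 | cruise [0.2956, 0.5912) | windmill J≥0.5912
J = 0.1518 → climb

J = 0.1518, regime = climb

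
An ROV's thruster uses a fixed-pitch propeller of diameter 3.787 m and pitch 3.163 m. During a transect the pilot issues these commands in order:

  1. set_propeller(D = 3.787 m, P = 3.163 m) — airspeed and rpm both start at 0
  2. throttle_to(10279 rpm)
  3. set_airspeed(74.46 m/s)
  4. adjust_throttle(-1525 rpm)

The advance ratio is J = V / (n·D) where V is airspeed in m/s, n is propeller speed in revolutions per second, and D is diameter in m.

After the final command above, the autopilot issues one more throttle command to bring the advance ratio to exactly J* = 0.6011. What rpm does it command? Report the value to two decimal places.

set_propeller: D = 3.787 m, P = 3.163 m (p = P/D = 0.835226); state ← (V=0, rpm=0)
throttle_to(10279): rpm ← 10279
set_airspeed(74.46): V ← 74.46 m/s
adjust_throttle(-1525): rpm ← 10279 -1525 = 8754
final state: V = 74.46 m/s, rpm = 8754 → n = rpm/60 = 145.900000 rev/s
target J* = 0.6011; solve J* = V/(n·D) for n: n = V/(J*·D) = 74.46/(0.6011 × 3.787) = 32.710034 rev/s
rpm = 60·n = 1962.602055

rpm = 1962.60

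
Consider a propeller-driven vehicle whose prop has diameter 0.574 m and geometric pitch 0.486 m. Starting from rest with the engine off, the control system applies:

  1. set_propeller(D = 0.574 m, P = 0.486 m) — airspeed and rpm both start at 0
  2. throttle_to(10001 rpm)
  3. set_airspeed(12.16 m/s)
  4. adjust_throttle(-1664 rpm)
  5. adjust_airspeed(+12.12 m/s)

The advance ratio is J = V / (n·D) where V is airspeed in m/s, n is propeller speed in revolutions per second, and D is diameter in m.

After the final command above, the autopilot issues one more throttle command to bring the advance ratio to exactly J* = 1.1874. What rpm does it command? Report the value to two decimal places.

rpm = 2137.43

set_propeller: D = 0.574 m, P = 0.486 m (p = P/D = 0.846690); state ← (V=0, rpm=0)
throttle_to(10001): rpm ← 10001
set_airspeed(12.16): V ← 12.16 m/s
adjust_throttle(-1664): rpm ← 10001 -1664 = 8337
adjust_airspeed(+12.12): V ← 12.16 +12.12 = 24.28 m/s
final state: V = 24.28 m/s, rpm = 8337 → n = rpm/60 = 138.950000 rev/s
target J* = 1.1874; solve J* = V/(n·D) for n: n = V/(J*·D) = 24.28/(1.1874 × 0.574) = 35.623759 rev/s
rpm = 60·n = 2137.425547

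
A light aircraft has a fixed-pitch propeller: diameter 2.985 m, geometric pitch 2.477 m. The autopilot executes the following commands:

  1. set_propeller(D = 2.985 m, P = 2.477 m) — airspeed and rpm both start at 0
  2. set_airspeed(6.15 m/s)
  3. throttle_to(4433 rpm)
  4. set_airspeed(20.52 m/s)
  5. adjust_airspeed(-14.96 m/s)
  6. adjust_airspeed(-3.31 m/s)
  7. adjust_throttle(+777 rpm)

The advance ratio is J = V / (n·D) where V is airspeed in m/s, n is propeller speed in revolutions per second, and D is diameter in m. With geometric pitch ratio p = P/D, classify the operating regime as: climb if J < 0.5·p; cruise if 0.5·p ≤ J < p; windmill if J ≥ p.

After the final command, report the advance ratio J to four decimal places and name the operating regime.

set_propeller: D = 2.985 m, P = 2.477 m (p = P/D = 0.829816); state ← (V=0, rpm=0)
set_airspeed(6.15): V ← 6.15 m/s
throttle_to(4433): rpm ← 4433
set_airspeed(20.52): V ← 20.52 m/s
adjust_airspeed(-14.96): V ← 20.52 -14.96 = 5.56 m/s
adjust_airspeed(-3.31): V ← 5.56 -3.31 = 2.25 m/s
adjust_throttle(+777): rpm ← 4433 +777 = 5210
final state: V = 2.25 m/s, rpm = 5210 → n = rpm/60 = 86.833333 rev/s
J = V / (n·D) = 2.25 / (86.833333 × 2.985) = 0.008681
regime bands: climb J<0.4149 | cruise [0.4149, 0.8298) | windmill J≥0.8298
J = 0.0087 → climb

J = 0.0087, regime = climb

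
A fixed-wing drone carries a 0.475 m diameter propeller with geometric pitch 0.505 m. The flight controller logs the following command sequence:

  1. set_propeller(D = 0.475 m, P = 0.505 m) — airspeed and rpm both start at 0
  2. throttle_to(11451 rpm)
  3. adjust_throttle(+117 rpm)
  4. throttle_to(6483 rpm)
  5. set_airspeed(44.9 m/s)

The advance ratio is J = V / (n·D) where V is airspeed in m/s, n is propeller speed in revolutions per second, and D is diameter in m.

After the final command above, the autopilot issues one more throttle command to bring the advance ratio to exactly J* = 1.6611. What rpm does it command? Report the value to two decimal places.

rpm = 3414.35

set_propeller: D = 0.475 m, P = 0.505 m (p = P/D = 1.063158); state ← (V=0, rpm=0)
throttle_to(11451): rpm ← 11451
adjust_throttle(+117): rpm ← 11451 +117 = 11568
throttle_to(6483): rpm ← 6483
set_airspeed(44.9): V ← 44.9 m/s
final state: V = 44.9 m/s, rpm = 6483 → n = rpm/60 = 108.050000 rev/s
target J* = 1.6611; solve J* = V/(n·D) for n: n = V/(J*·D) = 44.9/(1.6611 × 0.475) = 56.905855 rev/s
rpm = 60·n = 3414.351302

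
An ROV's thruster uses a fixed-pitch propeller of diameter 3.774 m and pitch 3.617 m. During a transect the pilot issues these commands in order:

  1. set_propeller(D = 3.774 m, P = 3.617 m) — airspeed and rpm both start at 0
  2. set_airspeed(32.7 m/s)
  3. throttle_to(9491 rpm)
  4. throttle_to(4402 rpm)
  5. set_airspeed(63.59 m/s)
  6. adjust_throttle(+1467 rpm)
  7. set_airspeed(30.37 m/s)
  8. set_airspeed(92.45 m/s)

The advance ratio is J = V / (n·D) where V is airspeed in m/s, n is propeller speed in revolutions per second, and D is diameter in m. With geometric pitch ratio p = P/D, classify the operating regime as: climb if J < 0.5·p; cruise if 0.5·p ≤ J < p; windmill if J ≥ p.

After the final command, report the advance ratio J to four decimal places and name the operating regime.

J = 0.2504, regime = climb

set_propeller: D = 3.774 m, P = 3.617 m (p = P/D = 0.958400); state ← (V=0, rpm=0)
set_airspeed(32.7): V ← 32.7 m/s
throttle_to(9491): rpm ← 9491
throttle_to(4402): rpm ← 4402
set_airspeed(63.59): V ← 63.59 m/s
adjust_throttle(+1467): rpm ← 4402 +1467 = 5869
set_airspeed(30.37): V ← 30.37 m/s
set_airspeed(92.45): V ← 92.45 m/s
final state: V = 92.45 m/s, rpm = 5869 → n = rpm/60 = 97.816667 rev/s
J = V / (n·D) = 92.45 / (97.816667 × 3.774) = 0.250433
regime bands: climb J<0.4792 | cruise [0.4792, 0.9584) | windmill J≥0.9584
J = 0.2504 → climb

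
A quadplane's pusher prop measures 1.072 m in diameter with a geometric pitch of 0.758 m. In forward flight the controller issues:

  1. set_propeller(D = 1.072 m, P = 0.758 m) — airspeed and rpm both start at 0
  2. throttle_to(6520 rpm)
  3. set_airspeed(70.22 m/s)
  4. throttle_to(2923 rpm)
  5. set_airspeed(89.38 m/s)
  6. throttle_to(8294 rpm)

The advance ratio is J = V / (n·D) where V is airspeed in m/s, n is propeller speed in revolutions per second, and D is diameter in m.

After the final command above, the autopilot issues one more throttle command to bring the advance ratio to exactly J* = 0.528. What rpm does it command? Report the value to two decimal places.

rpm = 9474.64

set_propeller: D = 1.072 m, P = 0.758 m (p = P/D = 0.707090); state ← (V=0, rpm=0)
throttle_to(6520): rpm ← 6520
set_airspeed(70.22): V ← 70.22 m/s
throttle_to(2923): rpm ← 2923
set_airspeed(89.38): V ← 89.38 m/s
throttle_to(8294): rpm ← 8294
final state: V = 89.38 m/s, rpm = 8294 → n = rpm/60 = 138.233333 rev/s
target J* = 0.528; solve J* = V/(n·D) for n: n = V/(J*·D) = 89.38/(0.528 × 1.072) = 157.910730 rev/s
rpm = 60·n = 9474.643826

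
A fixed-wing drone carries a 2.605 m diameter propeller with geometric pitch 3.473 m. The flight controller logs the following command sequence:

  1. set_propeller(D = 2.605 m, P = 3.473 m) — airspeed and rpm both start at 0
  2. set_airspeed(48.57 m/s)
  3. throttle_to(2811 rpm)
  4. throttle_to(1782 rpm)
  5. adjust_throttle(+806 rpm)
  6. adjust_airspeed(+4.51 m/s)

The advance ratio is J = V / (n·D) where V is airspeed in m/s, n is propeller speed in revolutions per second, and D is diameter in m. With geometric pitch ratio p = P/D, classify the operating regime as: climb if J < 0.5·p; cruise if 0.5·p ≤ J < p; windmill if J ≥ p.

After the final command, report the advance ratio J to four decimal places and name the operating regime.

set_propeller: D = 2.605 m, P = 3.473 m (p = P/D = 1.333205); state ← (V=0, rpm=0)
set_airspeed(48.57): V ← 48.57 m/s
throttle_to(2811): rpm ← 2811
throttle_to(1782): rpm ← 1782
adjust_throttle(+806): rpm ← 1782 +806 = 2588
adjust_airspeed(+4.51): V ← 48.57 +4.51 = 53.08 m/s
final state: V = 53.08 m/s, rpm = 2588 → n = rpm/60 = 43.133333 rev/s
J = V / (n·D) = 53.08 / (43.133333 × 2.605) = 0.472400
regime bands: climb J<0.6666 | cruise [0.6666, 1.3332) | windmill J≥1.3332
J = 0.4724 → climb

J = 0.4724, regime = climb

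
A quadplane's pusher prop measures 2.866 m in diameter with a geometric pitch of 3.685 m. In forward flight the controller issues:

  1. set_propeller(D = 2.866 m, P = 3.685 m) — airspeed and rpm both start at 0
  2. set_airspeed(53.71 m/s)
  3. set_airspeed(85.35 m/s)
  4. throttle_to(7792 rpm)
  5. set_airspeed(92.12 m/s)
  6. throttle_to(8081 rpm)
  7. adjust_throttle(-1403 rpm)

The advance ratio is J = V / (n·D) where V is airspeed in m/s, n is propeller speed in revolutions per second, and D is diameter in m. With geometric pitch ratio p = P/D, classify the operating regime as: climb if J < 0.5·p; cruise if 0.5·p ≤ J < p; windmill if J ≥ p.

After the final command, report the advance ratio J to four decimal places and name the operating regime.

set_propeller: D = 2.866 m, P = 3.685 m (p = P/D = 1.285764); state ← (V=0, rpm=0)
set_airspeed(53.71): V ← 53.71 m/s
set_airspeed(85.35): V ← 85.35 m/s
throttle_to(7792): rpm ← 7792
set_airspeed(92.12): V ← 92.12 m/s
throttle_to(8081): rpm ← 8081
adjust_throttle(-1403): rpm ← 8081 -1403 = 6678
final state: V = 92.12 m/s, rpm = 6678 → n = rpm/60 = 111.300000 rev/s
J = V / (n·D) = 92.12 / (111.300000 × 2.866) = 0.288790
regime bands: climb J<0.6429 | cruise [0.6429, 1.2858) | windmill J≥1.2858
J = 0.2888 → climb

J = 0.2888, regime = climb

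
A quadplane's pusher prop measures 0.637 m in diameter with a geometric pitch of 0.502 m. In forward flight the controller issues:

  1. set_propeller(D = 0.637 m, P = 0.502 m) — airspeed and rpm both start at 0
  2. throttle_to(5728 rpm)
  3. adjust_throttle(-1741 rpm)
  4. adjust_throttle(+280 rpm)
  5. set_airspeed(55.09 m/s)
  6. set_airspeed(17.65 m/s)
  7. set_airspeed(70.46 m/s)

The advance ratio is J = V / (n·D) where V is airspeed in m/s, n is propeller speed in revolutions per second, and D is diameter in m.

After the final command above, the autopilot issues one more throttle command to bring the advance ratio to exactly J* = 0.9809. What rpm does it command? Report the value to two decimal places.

set_propeller: D = 0.637 m, P = 0.502 m (p = P/D = 0.788069); state ← (V=0, rpm=0)
throttle_to(5728): rpm ← 5728
adjust_throttle(-1741): rpm ← 5728 -1741 = 3987
adjust_throttle(+280): rpm ← 3987 +280 = 4267
set_airspeed(55.09): V ← 55.09 m/s
set_airspeed(17.65): V ← 17.65 m/s
set_airspeed(70.46): V ← 70.46 m/s
final state: V = 70.46 m/s, rpm = 4267 → n = rpm/60 = 71.116667 rev/s
target J* = 0.9809; solve J* = V/(n·D) for n: n = V/(J*·D) = 70.46/(0.9809 × 0.637) = 112.766077 rev/s
rpm = 60·n = 6765.964618

rpm = 6765.96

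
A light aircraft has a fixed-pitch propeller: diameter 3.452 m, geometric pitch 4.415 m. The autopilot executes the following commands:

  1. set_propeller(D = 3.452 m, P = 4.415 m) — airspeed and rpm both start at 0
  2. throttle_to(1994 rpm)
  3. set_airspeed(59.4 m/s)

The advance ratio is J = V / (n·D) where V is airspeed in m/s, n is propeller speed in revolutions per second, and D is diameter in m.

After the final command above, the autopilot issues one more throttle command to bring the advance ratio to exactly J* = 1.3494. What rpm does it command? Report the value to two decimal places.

rpm = 765.11

set_propeller: D = 3.452 m, P = 4.415 m (p = P/D = 1.278969); state ← (V=0, rpm=0)
throttle_to(1994): rpm ← 1994
set_airspeed(59.4): V ← 59.4 m/s
final state: V = 59.4 m/s, rpm = 1994 → n = rpm/60 = 33.233333 rev/s
target J* = 1.3494; solve J* = V/(n·D) for n: n = V/(J*·D) = 59.4/(1.3494 × 3.452) = 12.751902 rev/s
rpm = 60·n = 765.114095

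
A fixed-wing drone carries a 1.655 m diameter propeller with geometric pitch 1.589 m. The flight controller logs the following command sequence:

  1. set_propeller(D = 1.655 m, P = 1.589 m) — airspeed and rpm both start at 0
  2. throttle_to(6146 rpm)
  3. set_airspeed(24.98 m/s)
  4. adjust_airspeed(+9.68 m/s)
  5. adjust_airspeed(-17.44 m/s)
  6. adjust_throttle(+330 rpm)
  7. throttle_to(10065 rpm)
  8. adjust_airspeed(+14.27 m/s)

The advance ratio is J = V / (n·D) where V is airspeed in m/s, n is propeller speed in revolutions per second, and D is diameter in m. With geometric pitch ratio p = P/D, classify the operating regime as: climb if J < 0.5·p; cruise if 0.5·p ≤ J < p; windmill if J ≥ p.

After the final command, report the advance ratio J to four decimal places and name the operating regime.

set_propeller: D = 1.655 m, P = 1.589 m (p = P/D = 0.960121); state ← (V=0, rpm=0)
throttle_to(6146): rpm ← 6146
set_airspeed(24.98): V ← 24.98 m/s
adjust_airspeed(+9.68): V ← 24.98 +9.68 = 34.66 m/s
adjust_airspeed(-17.44): V ← 34.66 -17.44 = 17.22 m/s
adjust_throttle(+330): rpm ← 6146 +330 = 6476
throttle_to(10065): rpm ← 10065
adjust_airspeed(+14.27): V ← 17.22 +14.27 = 31.49 m/s
final state: V = 31.49 m/s, rpm = 10065 → n = rpm/60 = 167.750000 rev/s
J = V / (n·D) = 31.49 / (167.750000 × 1.655) = 0.113426
regime bands: climb J<0.4801 | cruise [0.4801, 0.9601) | windmill J≥0.9601
J = 0.1134 → climb

J = 0.1134, regime = climb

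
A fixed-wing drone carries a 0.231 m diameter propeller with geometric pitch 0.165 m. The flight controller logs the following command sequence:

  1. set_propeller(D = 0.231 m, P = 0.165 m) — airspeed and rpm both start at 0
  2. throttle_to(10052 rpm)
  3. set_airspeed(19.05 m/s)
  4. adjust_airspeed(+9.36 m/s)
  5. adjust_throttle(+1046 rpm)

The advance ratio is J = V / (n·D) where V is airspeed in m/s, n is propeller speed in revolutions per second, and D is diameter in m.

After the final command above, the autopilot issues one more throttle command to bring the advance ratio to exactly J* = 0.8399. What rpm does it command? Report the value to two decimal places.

rpm = 8785.83

set_propeller: D = 0.231 m, P = 0.165 m (p = P/D = 0.714286); state ← (V=0, rpm=0)
throttle_to(10052): rpm ← 10052
set_airspeed(19.05): V ← 19.05 m/s
adjust_airspeed(+9.36): V ← 19.05 +9.36 = 28.41 m/s
adjust_throttle(+1046): rpm ← 10052 +1046 = 11098
final state: V = 28.41 m/s, rpm = 11098 → n = rpm/60 = 184.966667 rev/s
target J* = 0.8399; solve J* = V/(n·D) for n: n = V/(J*·D) = 28.41/(0.8399 × 0.231) = 146.430543 rev/s
rpm = 60·n = 8785.832574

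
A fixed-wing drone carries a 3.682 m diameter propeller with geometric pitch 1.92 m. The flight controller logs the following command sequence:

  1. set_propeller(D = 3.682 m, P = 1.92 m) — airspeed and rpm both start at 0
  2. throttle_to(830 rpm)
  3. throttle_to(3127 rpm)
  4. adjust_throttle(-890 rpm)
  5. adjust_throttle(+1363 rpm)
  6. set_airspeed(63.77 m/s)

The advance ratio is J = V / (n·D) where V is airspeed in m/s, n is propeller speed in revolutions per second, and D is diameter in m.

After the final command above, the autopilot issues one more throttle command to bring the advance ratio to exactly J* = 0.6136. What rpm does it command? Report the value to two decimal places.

set_propeller: D = 3.682 m, P = 1.92 m (p = P/D = 0.521456); state ← (V=0, rpm=0)
throttle_to(830): rpm ← 830
throttle_to(3127): rpm ← 3127
adjust_throttle(-890): rpm ← 3127 -890 = 2237
adjust_throttle(+1363): rpm ← 2237 +1363 = 3600
set_airspeed(63.77): V ← 63.77 m/s
final state: V = 63.77 m/s, rpm = 3600 → n = rpm/60 = 60.000000 rev/s
target J* = 0.6136; solve J* = V/(n·D) for n: n = V/(J*·D) = 63.77/(0.6136 × 3.682) = 28.225866 rev/s
rpm = 60·n = 1693.551985

rpm = 1693.55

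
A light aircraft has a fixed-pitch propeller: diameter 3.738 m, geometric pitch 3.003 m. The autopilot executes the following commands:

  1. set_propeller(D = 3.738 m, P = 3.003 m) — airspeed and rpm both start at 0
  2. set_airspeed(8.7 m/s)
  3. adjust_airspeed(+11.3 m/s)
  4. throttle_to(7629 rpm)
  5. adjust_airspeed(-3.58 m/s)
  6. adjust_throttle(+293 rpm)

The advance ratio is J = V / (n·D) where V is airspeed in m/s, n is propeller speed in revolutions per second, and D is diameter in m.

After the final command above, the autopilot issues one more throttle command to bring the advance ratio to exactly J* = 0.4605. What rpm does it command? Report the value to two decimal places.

set_propeller: D = 3.738 m, P = 3.003 m (p = P/D = 0.803371); state ← (V=0, rpm=0)
set_airspeed(8.7): V ← 8.7 m/s
adjust_airspeed(+11.3): V ← 8.7 +11.3 = 20 m/s
throttle_to(7629): rpm ← 7629
adjust_airspeed(-3.58): V ← 20 -3.58 = 16.42 m/s
adjust_throttle(+293): rpm ← 7629 +293 = 7922
final state: V = 16.42 m/s, rpm = 7922 → n = rpm/60 = 132.033333 rev/s
target J* = 0.4605; solve J* = V/(n·D) for n: n = V/(J*·D) = 16.42/(0.4605 × 3.738) = 9.539030 rev/s
rpm = 60·n = 572.341809

rpm = 572.34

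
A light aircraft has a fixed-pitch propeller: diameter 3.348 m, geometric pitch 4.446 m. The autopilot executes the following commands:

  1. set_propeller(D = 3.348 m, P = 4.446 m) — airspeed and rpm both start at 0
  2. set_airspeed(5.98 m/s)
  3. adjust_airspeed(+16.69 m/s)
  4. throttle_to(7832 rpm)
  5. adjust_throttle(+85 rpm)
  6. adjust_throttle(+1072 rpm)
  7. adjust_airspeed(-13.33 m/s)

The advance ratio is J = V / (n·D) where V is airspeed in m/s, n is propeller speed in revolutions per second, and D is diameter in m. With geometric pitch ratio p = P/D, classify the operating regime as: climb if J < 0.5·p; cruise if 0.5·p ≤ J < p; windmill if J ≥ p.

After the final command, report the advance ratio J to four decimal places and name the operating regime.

J = 0.0186, regime = climb

set_propeller: D = 3.348 m, P = 4.446 m (p = P/D = 1.327957); state ← (V=0, rpm=0)
set_airspeed(5.98): V ← 5.98 m/s
adjust_airspeed(+16.69): V ← 5.98 +16.69 = 22.67 m/s
throttle_to(7832): rpm ← 7832
adjust_throttle(+85): rpm ← 7832 +85 = 7917
adjust_throttle(+1072): rpm ← 7917 +1072 = 8989
adjust_airspeed(-13.33): V ← 22.67 -13.33 = 9.34 m/s
final state: V = 9.34 m/s, rpm = 8989 → n = rpm/60 = 149.816667 rev/s
J = V / (n·D) = 9.34 / (149.816667 × 3.348) = 0.018621
regime bands: climb J<0.6640 | cruise [0.6640, 1.3280) | windmill J≥1.3280
J = 0.0186 → climb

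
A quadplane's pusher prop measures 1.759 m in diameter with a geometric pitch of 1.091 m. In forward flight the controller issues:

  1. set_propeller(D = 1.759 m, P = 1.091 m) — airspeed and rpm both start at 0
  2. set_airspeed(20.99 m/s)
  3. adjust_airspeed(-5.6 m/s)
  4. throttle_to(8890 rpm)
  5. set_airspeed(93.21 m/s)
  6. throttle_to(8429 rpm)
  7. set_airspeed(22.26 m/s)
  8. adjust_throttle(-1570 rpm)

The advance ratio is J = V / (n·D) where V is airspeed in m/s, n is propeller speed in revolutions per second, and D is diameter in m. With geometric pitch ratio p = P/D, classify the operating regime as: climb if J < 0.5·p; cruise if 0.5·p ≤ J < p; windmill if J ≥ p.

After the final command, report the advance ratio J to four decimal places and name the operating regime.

set_propeller: D = 1.759 m, P = 1.091 m (p = P/D = 0.620239); state ← (V=0, rpm=0)
set_airspeed(20.99): V ← 20.99 m/s
adjust_airspeed(-5.6): V ← 20.99 -5.6 = 15.39 m/s
throttle_to(8890): rpm ← 8890
set_airspeed(93.21): V ← 93.21 m/s
throttle_to(8429): rpm ← 8429
set_airspeed(22.26): V ← 22.26 m/s
adjust_throttle(-1570): rpm ← 8429 -1570 = 6859
final state: V = 22.26 m/s, rpm = 6859 → n = rpm/60 = 114.316667 rev/s
J = V / (n·D) = 22.26 / (114.316667 × 1.759) = 0.110701
regime bands: climb J<0.3101 | cruise [0.3101, 0.6202) | windmill J≥0.6202
J = 0.1107 → climb

J = 0.1107, regime = climb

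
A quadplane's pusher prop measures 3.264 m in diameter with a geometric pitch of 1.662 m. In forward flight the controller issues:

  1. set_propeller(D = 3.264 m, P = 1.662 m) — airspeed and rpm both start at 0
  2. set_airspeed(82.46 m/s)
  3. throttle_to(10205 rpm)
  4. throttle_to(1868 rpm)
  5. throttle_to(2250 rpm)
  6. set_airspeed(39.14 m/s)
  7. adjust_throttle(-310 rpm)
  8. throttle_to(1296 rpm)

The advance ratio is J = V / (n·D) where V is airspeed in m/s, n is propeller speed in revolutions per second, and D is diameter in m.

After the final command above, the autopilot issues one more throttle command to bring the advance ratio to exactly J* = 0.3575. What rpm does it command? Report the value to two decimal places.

rpm = 2012.55

set_propeller: D = 3.264 m, P = 1.662 m (p = P/D = 0.509191); state ← (V=0, rpm=0)
set_airspeed(82.46): V ← 82.46 m/s
throttle_to(10205): rpm ← 10205
throttle_to(1868): rpm ← 1868
throttle_to(2250): rpm ← 2250
set_airspeed(39.14): V ← 39.14 m/s
adjust_throttle(-310): rpm ← 2250 -310 = 1940
throttle_to(1296): rpm ← 1296
final state: V = 39.14 m/s, rpm = 1296 → n = rpm/60 = 21.600000 rev/s
target J* = 0.3575; solve J* = V/(n·D) for n: n = V/(J*·D) = 39.14/(0.3575 × 3.264) = 33.542438 rev/s
rpm = 60·n = 2012.546277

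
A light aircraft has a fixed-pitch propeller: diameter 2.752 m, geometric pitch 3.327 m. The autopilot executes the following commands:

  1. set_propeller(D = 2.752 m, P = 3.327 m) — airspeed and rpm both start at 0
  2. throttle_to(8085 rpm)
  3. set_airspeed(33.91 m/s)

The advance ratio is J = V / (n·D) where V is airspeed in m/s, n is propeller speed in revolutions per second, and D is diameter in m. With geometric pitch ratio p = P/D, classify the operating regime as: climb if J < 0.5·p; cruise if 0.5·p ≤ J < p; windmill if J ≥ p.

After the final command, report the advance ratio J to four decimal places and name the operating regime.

set_propeller: D = 2.752 m, P = 3.327 m (p = P/D = 1.208939); state ← (V=0, rpm=0)
throttle_to(8085): rpm ← 8085
set_airspeed(33.91): V ← 33.91 m/s
final state: V = 33.91 m/s, rpm = 8085 → n = rpm/60 = 134.750000 rev/s
J = V / (n·D) = 33.91 / (134.750000 × 2.752) = 0.091443
regime bands: climb J<0.6045 | cruise [0.6045, 1.2089) | windmill J≥1.2089
J = 0.0914 → climb

J = 0.0914, regime = climb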